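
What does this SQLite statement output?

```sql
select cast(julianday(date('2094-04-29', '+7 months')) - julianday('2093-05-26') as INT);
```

Adding +7 months to 2094-04-29 gives 2094-11-29.
5 days remain in May 2093 after the 26th (31 − 26).
Full months from June 2093 through October 2094 contribute their day counts.
Then 29 days into November 2094.
Total: 5 + 30 + 31 + 31 + 30 + 31 + 30 + 31 + 31 + 28 + 31 + 30 + 31 + 30 + 31 + 31 + 30 + 31 + 29 = 552.

552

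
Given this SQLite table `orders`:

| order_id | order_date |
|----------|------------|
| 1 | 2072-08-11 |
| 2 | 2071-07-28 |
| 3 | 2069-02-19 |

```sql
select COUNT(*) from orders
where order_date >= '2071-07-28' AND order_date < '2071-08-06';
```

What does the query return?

Rows in [2071-07-28, 2071-08-06): 2071-07-28 → 1 row.

1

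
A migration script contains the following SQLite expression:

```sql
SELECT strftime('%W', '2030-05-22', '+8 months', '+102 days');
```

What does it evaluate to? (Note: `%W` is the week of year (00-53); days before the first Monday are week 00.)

17

First apply '+8 months', '+102 days': 2030-05-22 → 2031-05-04.
2031-05-04 is a Sunday. SQLite's %W counts Mondays since the year started; the result is 17.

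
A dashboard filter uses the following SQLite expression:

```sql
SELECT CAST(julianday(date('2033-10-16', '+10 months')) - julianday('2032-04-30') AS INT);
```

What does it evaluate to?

838

Adding +10 months to 2033-10-16 gives 2034-08-16.
0 days remain in April 2032 after the 30th (30 − 30).
Full months from May 2032 through July 2034 contribute their day counts.
Then 16 days into August 2034.
Total: 0 + 31 + 30 + 31 + 31 + 30 + 31 + 30 + 31 + 31 + 28 + 31 + 30 + 31 + 30 + 31 + 31 + 30 + 31 + 30 + 31 + 31 + 28 + 31 + 30 + 31 + 30 + 31 + 16 = 838.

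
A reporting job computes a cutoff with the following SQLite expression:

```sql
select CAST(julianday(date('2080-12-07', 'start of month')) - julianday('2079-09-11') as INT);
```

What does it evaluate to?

`start of month` rewinds 2080-12-07 to 2080-12-01.
19 days remain in September 2079 after the 11th (30 − 11).
Full months from October 2079 through November 2080 contribute their day counts.
Then 1 day into December 2080.
Total: 19 + 31 + 30 + 31 + 31 + 29 + 31 + 30 + 31 + 30 + 31 + 31 + 30 + 31 + 30 + 1 = 447.

447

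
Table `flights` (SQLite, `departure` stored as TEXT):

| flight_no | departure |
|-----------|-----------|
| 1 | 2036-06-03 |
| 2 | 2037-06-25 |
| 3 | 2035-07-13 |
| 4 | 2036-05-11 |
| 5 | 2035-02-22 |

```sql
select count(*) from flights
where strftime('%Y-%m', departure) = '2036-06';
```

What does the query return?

Rows with year-month 2036-06: 2036-06-03 → 1.

1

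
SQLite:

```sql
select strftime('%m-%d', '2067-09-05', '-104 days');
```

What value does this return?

First apply '-104 days': 2067-09-05 → 2067-05-24.
`%m-%d` extracts the month-day: 05-24.

05-24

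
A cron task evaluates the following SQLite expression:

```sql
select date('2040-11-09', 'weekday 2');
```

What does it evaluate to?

2040-11-13

`weekday 2` advances to the next Tuesday; 2040-11-09 is a Friday, so it moves forward to 2040-11-13.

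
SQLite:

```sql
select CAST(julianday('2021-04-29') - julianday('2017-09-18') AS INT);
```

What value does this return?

1319

12 days remain in September 2017 after the 18th (30 − 18).
Full months from October 2017 through March 2021 contribute their day counts.
Then 29 days into April 2021.
Total: 12 + 31 + 30 + 31 + 31 + 28 + 31 + 30 + 31 + 30 + 31 + 31 + 30 + 31 + 30 + 31 + 31 + 28 + 31 + 30 + 31 + 30 + 31 + 31 + 30 + 31 + 30 + 31 + 31 + 29 + 31 + 30 + 31 + 30 + 31 + 31 + 30 + 31 + 30 + 31 + 31 + 28 + 31 + 29 = 1319.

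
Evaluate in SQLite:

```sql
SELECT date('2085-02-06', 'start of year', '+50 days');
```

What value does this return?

2085-02-20

`start of year` rewinds 2085-02-06 to 2085-01-01.
Applying '+50 days' to 2085-01-01: counting 50 days forward gives 2085-02-20.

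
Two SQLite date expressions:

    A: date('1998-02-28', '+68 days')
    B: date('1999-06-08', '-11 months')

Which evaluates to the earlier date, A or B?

A

A = 1998-05-07.
B = 1998-07-08.
A is earlier.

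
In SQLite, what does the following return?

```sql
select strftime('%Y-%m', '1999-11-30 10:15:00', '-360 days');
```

First apply '-360 days': 1999-11-30 10:15:00 → 1998-12-05 10:15:00.
`%Y-%m` extracts the year-month: 1998-12.

1998-12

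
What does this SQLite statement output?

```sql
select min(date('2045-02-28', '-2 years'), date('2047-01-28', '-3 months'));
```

date('2045-02-28', '-2 years') → 2043-02-28.
date('2047-01-28', '-3 months') → 2046-10-28.
Earlier of the two is 2043-02-28.

2043-02-28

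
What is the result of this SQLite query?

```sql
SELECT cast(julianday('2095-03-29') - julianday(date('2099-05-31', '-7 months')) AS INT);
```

Adding -7 months to 2099-05-31 gives 2098-10-31.
2 days remain in March 2095 after the 29th (31 − 29).
Full months from April 2095 through September 2098 contribute their day counts.
Then 31 days into October 2098.
Total: 2 + 30 + 31 + 30 + 31 + 31 + 30 + 31 + 30 + 31 + 31 + 29 + 31 + 30 + 31 + 30 + 31 + 31 + 30 + 31 + 30 + 31 + 31 + 28 + 31 + 30 + 31 + 30 + 31 + 31 + 30 + 31 + 30 + 31 + 31 + 28 + 31 + 30 + 31 + 30 + 31 + 31 + 30 + 31 = 1312.
The subtraction is earlier − later, so the result is −1312 → -1312.

-1312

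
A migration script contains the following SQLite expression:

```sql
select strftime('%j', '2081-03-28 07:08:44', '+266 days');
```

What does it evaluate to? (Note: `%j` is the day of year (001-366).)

First apply '+266 days': 2081-03-28 07:08:44 → 2081-12-19 07:08:44.
Day-of-year for 2081-12-19: days since 2081-01-01 inclusive = 353, zero-padded to 353.

353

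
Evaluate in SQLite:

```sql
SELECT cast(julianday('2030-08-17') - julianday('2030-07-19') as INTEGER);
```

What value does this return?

12 days remain in July 2030 after the 19th (31 − 19).
Then 17 days into August 2030.
Total: 12 + 17 = 29.

29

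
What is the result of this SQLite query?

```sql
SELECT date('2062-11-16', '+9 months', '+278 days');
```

2064-05-20

Adding +9 months to 2062-11-16 gives 2063-08-16.
Applying '+278 days' to 2063-08-16: counting 278 days forward gives 2064-05-20.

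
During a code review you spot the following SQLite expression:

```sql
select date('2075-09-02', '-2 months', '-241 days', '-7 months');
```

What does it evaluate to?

2074-04-03

Adding -2 months to 2075-09-02 gives 2075-07-02.
Applying '-241 days' to 2075-07-02: counting 241 days back gives 2074-11-03.
Adding -7 months to 2074-11-03 gives 2074-04-03.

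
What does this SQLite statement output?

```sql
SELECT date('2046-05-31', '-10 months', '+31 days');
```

2045-08-31

Adding -10 months to 2046-05-31 gives 2045-07-31.
July 2045 has 31 days; 0 remain after the 31st, so 1 days reach 2045-08-01.
Advancing 30 more days within August lands on 2045-08-31.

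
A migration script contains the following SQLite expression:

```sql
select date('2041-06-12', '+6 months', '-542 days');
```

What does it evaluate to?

2040-06-18

Adding +6 months to 2041-06-12 gives 2041-12-12.
Applying '-542 days' to 2041-12-12: counting 542 days back gives 2040-06-18.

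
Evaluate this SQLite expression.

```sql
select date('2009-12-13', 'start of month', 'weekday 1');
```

2009-12-07

`start of month` rewinds 2009-12-13 to 2009-12-01.
`weekday 1` advances to the next Monday; 2009-12-01 is a Tuesday, so it moves forward to 2009-12-07.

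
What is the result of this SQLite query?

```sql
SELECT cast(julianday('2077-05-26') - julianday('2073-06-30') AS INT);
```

1426

0 days remain in June 2073 after the 30th (30 − 30).
Full months from July 2073 through April 2077 contribute their day counts.
Then 26 days into May 2077.
Total: 0 + 31 + 31 + 30 + 31 + 30 + 31 + 31 + 28 + 31 + 30 + 31 + 30 + 31 + 31 + 30 + 31 + 30 + 31 + 31 + 28 + 31 + 30 + 31 + 30 + 31 + 31 + 30 + 31 + 30 + 31 + 31 + 29 + 31 + 30 + 31 + 30 + 31 + 31 + 30 + 31 + 30 + 31 + 31 + 28 + 31 + 30 + 26 = 1426.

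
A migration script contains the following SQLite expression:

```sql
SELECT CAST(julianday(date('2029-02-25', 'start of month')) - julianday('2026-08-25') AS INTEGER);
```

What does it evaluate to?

891

`start of month` rewinds 2029-02-25 to 2029-02-01.
6 days remain in August 2026 after the 25th (31 − 25).
Full months from September 2026 through January 2029 contribute their day counts.
Then 1 day into February 2029.
Total: 6 + 30 + 31 + 30 + 31 + 31 + 28 + 31 + 30 + 31 + 30 + 31 + 31 + 30 + 31 + 30 + 31 + 31 + 29 + 31 + 30 + 31 + 30 + 31 + 31 + 30 + 31 + 30 + 31 + 31 + 1 = 891.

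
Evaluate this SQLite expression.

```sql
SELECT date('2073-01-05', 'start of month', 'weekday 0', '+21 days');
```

`start of month` rewinds 2073-01-05 to 2073-01-01.
`weekday 0` advances to the next Sunday; 2073-01-01 is already a Sunday, so it stays at 2073-01-01.
Advancing 21 more days within January lands on 2073-01-22.

2073-01-22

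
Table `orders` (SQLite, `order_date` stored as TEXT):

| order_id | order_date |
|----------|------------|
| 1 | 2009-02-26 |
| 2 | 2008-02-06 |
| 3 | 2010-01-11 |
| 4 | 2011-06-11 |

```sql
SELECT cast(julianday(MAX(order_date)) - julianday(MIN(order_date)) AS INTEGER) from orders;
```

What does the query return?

MIN = 2008-02-06, MAX = 2011-06-11.
23 days remain in February 2008 after the 6th (29 − 6).
Full months from March 2008 through May 2011 contribute their day counts.
Then 11 days into June 2011.
Total: 23 + 31 + 30 + 31 + 30 + 31 + 31 + 30 + 31 + 30 + 31 + 31 + 28 + 31 + 30 + 31 + 30 + 31 + 31 + 30 + 31 + 30 + 31 + 31 + 28 + 31 + 30 + 31 + 30 + 31 + 31 + 30 + 31 + 30 + 31 + 31 + 28 + 31 + 30 + 31 + 11 = 1221.

1221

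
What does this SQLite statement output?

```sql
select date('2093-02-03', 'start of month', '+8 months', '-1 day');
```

`start of month` rewinds 2093-02-03 to 2093-02-01.
Adding +8 months to 2093-02-01 gives 2093-10-01.
Going back 1 day from 2093-10-01 reaches 2093-09-30 (last day of September, 30 days).

2093-09-30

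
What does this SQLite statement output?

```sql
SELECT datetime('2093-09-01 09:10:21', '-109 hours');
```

-109 hours from 2093-09-01 09:10:21 is 2093-08-27 20:10:21 (crosses midnight).

2093-08-27 20:10:21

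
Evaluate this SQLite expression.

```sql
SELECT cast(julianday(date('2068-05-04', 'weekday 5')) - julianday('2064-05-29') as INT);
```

`weekday 5` advances to the next Friday; 2068-05-04 is already a Friday, so it stays at 2068-05-04.
2 days remain in May 2064 after the 29th (31 − 29).
Full months from June 2064 through April 2068 contribute their day counts.
Then 4 days into May 2068.
Total: 2 + 30 + 31 + 31 + 30 + 31 + 30 + 31 + 31 + 28 + 31 + 30 + 31 + 30 + 31 + 31 + 30 + 31 + 30 + 31 + 31 + 28 + 31 + 30 + 31 + 30 + 31 + 31 + 30 + 31 + 30 + 31 + 31 + 28 + 31 + 30 + 31 + 30 + 31 + 31 + 30 + 31 + 30 + 31 + 31 + 29 + 31 + 30 + 4 = 1436.

1436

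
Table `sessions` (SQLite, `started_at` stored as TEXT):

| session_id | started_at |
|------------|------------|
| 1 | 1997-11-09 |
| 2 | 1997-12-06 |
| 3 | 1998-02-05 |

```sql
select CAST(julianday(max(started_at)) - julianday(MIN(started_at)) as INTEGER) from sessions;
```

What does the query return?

88

MIN = 1997-11-09, MAX = 1998-02-05.
21 days remain in November 1997 after the 9th (30 − 9).
December 1997: 31 days.
January 1998: 31 days.
Then 5 days into February 1998.
Total: 21 + 31 + 31 + 5 = 88.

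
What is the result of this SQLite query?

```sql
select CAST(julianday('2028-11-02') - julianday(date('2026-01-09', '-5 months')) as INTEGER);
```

Adding -5 months to 2026-01-09 gives 2025-08-09.
22 days remain in August 2025 after the 9th (31 − 9).
Full months from September 2025 through October 2028 contribute their day counts.
Then 2 days into November 2028.
Total: 22 + 30 + 31 + 30 + 31 + 31 + 28 + 31 + 30 + 31 + 30 + 31 + 31 + 30 + 31 + 30 + 31 + 31 + 28 + 31 + 30 + 31 + 30 + 31 + 31 + 30 + 31 + 30 + 31 + 31 + 29 + 31 + 30 + 31 + 30 + 31 + 31 + 30 + 31 + 2 = 1181.

1181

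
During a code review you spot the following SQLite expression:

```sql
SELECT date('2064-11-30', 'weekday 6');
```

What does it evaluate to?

`weekday 6` advances to the next Saturday; 2064-11-30 is a Sunday, so it moves forward to 2064-12-06.

2064-12-06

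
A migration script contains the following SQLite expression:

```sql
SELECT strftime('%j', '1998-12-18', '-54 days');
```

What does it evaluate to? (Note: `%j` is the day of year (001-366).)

First apply '-54 days': 1998-12-18 → 1998-10-25.
Day-of-year for 1998-10-25: days since 1998-01-01 inclusive = 298, zero-padded to 298.

298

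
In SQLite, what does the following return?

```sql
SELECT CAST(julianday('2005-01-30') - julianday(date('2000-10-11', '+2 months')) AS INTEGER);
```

1511

Adding +2 months to 2000-10-11 gives 2000-12-11.
20 days remain in December 2000 after the 11th (31 − 11).
Full months from January 2001 through December 2004 contribute their day counts.
Then 30 days into January 2005.
Total: 20 + 31 + 28 + 31 + 30 + 31 + 30 + 31 + 31 + 30 + 31 + 30 + 31 + 31 + 28 + 31 + 30 + 31 + 30 + 31 + 31 + 30 + 31 + 30 + 31 + 31 + 28 + 31 + 30 + 31 + 30 + 31 + 31 + 30 + 31 + 30 + 31 + 31 + 29 + 31 + 30 + 31 + 30 + 31 + 31 + 30 + 31 + 30 + 31 + 30 = 1511.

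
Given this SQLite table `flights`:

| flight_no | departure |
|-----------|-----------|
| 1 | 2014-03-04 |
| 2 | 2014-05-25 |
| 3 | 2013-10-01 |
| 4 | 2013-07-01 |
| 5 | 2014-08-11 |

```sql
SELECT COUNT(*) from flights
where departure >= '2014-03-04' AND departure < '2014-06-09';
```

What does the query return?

Rows in [2014-03-04, 2014-06-09): 2014-03-04, 2014-05-25 → 2 rows.

2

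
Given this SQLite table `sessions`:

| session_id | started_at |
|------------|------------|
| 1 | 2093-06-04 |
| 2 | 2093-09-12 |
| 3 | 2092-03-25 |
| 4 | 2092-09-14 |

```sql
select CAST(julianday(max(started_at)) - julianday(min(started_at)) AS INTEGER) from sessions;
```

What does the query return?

536

MIN = 2092-03-25, MAX = 2093-09-12.
6 days remain in March 2092 after the 25th (31 − 25).
Full months from April 2092 through August 2093 contribute their day counts.
Then 12 days into September 2093.
Total: 6 + 30 + 31 + 30 + 31 + 31 + 30 + 31 + 30 + 31 + 31 + 28 + 31 + 30 + 31 + 30 + 31 + 31 + 12 = 536.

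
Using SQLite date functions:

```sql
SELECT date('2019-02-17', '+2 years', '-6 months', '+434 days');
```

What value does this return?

2021-10-25

Adding +2 years to 2019-02-17 gives 2021-02-17.
Adding -6 months to 2021-02-17 gives 2020-08-17.
Applying '+434 days' to 2020-08-17: counting 434 days forward gives 2021-10-25.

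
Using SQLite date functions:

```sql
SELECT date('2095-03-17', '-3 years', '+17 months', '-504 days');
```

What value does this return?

2092-03-31

Adding -3 years to 2095-03-17 gives 2092-03-17.
Adding +17 months to 2092-03-17 gives 2093-08-17.
Applying '-504 days' to 2093-08-17: counting 504 days back gives 2092-03-31.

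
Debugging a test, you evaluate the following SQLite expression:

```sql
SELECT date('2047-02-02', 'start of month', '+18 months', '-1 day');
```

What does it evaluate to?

`start of month` rewinds 2047-02-02 to 2047-02-01.
Adding +18 months to 2047-02-01 gives 2048-08-01.
Going back 1 day from 2048-08-01 reaches 2048-07-31 (last day of July, 31 days).

2048-07-31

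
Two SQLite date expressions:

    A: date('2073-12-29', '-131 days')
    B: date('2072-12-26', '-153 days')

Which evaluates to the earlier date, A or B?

B

A = 2073-08-20.
B = 2072-07-26.
B is earlier.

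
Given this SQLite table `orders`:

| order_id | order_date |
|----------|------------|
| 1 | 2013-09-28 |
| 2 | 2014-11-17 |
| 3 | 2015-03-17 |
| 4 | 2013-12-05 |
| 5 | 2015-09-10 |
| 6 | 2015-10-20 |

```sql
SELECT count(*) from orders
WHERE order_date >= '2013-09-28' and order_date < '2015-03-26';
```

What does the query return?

4

Rows in [2013-09-28, 2015-03-26): 2013-09-28, 2014-11-17, 2015-03-17, 2013-12-05 → 4 rows.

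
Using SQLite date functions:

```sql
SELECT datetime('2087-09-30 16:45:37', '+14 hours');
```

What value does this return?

2087-10-01 06:45:37

+14 hours from 2087-09-30 16:45:37 is 2087-10-01 06:45:37 (crosses midnight).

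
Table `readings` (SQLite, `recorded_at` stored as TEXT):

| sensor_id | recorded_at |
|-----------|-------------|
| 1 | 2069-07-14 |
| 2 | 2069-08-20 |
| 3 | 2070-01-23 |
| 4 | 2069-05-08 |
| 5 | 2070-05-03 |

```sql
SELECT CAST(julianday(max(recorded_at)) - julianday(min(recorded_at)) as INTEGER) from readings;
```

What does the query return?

MIN = 2069-05-08, MAX = 2070-05-03.
23 days remain in May 2069 after the 8th (31 − 8).
Full months from June 2069 through April 2070 contribute their day counts.
Then 3 days into May 2070.
Total: 23 + 30 + 31 + 31 + 30 + 31 + 30 + 31 + 31 + 28 + 31 + 30 + 3 = 360.

360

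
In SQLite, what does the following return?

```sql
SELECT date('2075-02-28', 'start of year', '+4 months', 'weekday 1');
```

`start of year` rewinds 2075-02-28 to 2075-01-01.
Adding +4 months to 2075-01-01 gives 2075-05-01.
`weekday 1` advances to the next Monday; 2075-05-01 is a Wednesday, so it moves forward to 2075-05-06.

2075-05-06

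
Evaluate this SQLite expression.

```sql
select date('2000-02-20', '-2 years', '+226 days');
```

Adding -2 years to 2000-02-20 gives 1998-02-20.
Applying '+226 days' to 1998-02-20: counting 226 days forward gives 1998-10-04.

1998-10-04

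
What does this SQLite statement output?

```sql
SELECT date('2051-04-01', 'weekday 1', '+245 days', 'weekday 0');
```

2051-12-10

`weekday 1` advances to the next Monday; 2051-04-01 is a Saturday, so it moves forward to 2051-04-03.
Applying '+245 days' to 2051-04-03: counting 245 days forward gives 2051-12-04.
`weekday 0` advances to the next Sunday; 2051-12-04 is a Monday, so it moves forward to 2051-12-10.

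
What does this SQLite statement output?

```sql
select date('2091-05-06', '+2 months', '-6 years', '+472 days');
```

2086-10-21

Adding +2 months to 2091-05-06 gives 2091-07-06.
Adding -6 years to 2091-07-06 gives 2085-07-06.
Applying '+472 days' to 2085-07-06: counting 472 days forward gives 2086-10-21.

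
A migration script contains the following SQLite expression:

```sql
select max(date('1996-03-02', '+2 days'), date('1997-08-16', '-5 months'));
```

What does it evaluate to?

1997-03-16

date('1996-03-02', '+2 days') → 1996-03-04.
date('1997-08-16', '-5 months') → 1997-03-16.
Later of the two is 1997-03-16.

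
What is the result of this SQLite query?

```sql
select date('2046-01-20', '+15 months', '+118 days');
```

Adding +15 months to 2046-01-20 gives 2047-04-20.
Applying '+118 days' to 2047-04-20: counting 118 days forward gives 2047-08-16.

2047-08-16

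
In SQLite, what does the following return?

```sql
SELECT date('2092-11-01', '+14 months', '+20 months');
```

Adding +14 months to 2092-11-01 gives 2094-01-01.
Adding +20 months to 2094-01-01 gives 2095-09-01.

2095-09-01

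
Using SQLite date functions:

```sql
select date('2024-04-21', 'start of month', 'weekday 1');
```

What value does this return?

2024-04-01

`start of month` rewinds 2024-04-21 to 2024-04-01.
`weekday 1` advances to the next Monday; 2024-04-01 is already a Monday, so it stays at 2024-04-01.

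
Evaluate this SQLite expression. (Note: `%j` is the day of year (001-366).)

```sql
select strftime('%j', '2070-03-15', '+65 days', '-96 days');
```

First apply '+65 days', '-96 days': 2070-03-15 → 2070-02-12.
Day-of-year for 2070-02-12: days since 2070-01-01 inclusive = 43, zero-padded to 043.

043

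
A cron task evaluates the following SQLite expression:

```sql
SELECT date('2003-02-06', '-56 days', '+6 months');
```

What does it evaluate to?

Applying '-56 days' to 2003-02-06: counting 56 days back gives 2002-12-12.
Adding +6 months to 2002-12-12 gives 2003-06-12.

2003-06-12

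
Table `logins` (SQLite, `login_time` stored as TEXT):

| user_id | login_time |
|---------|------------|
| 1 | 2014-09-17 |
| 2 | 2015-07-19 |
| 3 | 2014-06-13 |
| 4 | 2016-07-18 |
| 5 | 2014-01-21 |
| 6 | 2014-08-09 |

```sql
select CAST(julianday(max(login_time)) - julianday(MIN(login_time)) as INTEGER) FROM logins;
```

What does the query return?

MIN = 2014-01-21, MAX = 2016-07-18.
10 days remain in January 2014 after the 21st (31 − 21).
Full months from February 2014 through June 2016 contribute their day counts.
Then 18 days into July 2016.
Total: 10 + 28 + 31 + 30 + 31 + 30 + 31 + 31 + 30 + 31 + 30 + 31 + 31 + 28 + 31 + 30 + 31 + 30 + 31 + 31 + 30 + 31 + 30 + 31 + 31 + 29 + 31 + 30 + 31 + 30 + 18 = 909.

909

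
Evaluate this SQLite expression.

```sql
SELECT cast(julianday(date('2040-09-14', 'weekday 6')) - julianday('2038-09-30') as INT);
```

`weekday 6` advances to the next Saturday; 2040-09-14 is a Friday, so it moves forward to 2040-09-15.
0 days remain in September 2038 after the 30th (30 − 30).
Full months from October 2038 through August 2040 contribute their day counts.
Then 15 days into September 2040.
Total: 0 + 31 + 30 + 31 + 31 + 28 + 31 + 30 + 31 + 30 + 31 + 31 + 30 + 31 + 30 + 31 + 31 + 29 + 31 + 30 + 31 + 30 + 31 + 31 + 15 = 716.

716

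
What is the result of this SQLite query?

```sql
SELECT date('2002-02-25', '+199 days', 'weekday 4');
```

Applying '+199 days' to 2002-02-25: counting 199 days forward gives 2002-09-12.
`weekday 4` advances to the next Thursday; 2002-09-12 is already a Thursday, so it stays at 2002-09-12.

2002-09-12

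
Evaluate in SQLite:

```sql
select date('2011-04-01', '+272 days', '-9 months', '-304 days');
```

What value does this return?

Applying '+272 days' to 2011-04-01: counting 272 days forward gives 2011-12-29.
Adding -9 months to 2011-12-29 gives 2011-03-29.
Applying '-304 days' to 2011-03-29: counting 304 days back gives 2010-05-29.

2010-05-29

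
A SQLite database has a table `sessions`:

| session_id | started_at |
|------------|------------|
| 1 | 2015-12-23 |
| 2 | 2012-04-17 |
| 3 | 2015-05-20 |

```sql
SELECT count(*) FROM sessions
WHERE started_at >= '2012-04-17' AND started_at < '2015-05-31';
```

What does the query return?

2

Rows in [2012-04-17, 2015-05-31): 2012-04-17, 2015-05-20 → 2 rows.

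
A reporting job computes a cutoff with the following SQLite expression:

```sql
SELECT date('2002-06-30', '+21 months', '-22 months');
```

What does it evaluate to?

2002-05-30

Adding +21 months to 2002-06-30 gives 2004-03-30.
Adding -22 months to 2004-03-30 gives 2002-05-30.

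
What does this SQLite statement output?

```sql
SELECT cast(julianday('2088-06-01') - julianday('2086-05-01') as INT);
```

30 days remain in May 2086 after the 1st (31 − 1).
Full months from June 2086 through May 2088 contribute their day counts.
Then 1 day into June 2088.
Total: 30 + 30 + 31 + 31 + 30 + 31 + 30 + 31 + 31 + 28 + 31 + 30 + 31 + 30 + 31 + 31 + 30 + 31 + 30 + 31 + 31 + 29 + 31 + 30 + 31 + 1 = 762.

762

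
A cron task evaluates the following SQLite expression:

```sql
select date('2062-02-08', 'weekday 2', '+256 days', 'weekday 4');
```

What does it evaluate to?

`weekday 2` advances to the next Tuesday; 2062-02-08 is a Wednesday, so it moves forward to 2062-02-14.
Applying '+256 days' to 2062-02-14: counting 256 days forward gives 2062-10-28.
`weekday 4` advances to the next Thursday; 2062-10-28 is a Saturday, so it moves forward to 2062-11-02.

2062-11-02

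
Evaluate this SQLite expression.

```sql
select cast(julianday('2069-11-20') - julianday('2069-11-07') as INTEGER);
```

13

Both dates are in November 2069: 20 − 7 = 13.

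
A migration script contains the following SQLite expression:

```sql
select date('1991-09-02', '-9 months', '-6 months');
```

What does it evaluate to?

1990-06-02

Adding -9 months to 1991-09-02 gives 1990-12-02.
Adding -6 months to 1990-12-02 gives 1990-06-02.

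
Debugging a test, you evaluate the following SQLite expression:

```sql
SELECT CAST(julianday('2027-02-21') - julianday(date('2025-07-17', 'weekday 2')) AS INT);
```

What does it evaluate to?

579

`weekday 2` advances to the next Tuesday; 2025-07-17 is a Thursday, so it moves forward to 2025-07-22.
9 days remain in July 2025 after the 22nd (31 − 22).
Full months from August 2025 through January 2027 contribute their day counts.
Then 21 days into February 2027.
Total: 9 + 31 + 30 + 31 + 30 + 31 + 31 + 28 + 31 + 30 + 31 + 30 + 31 + 31 + 30 + 31 + 30 + 31 + 31 + 21 = 579.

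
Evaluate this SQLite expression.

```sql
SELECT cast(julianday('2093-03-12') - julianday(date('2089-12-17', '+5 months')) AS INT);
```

1030

Adding +5 months to 2089-12-17 gives 2090-05-17.
14 days remain in May 2090 after the 17th (31 − 17).
Full months from June 2090 through February 2093 contribute their day counts.
Then 12 days into March 2093.
Total: 14 + 30 + 31 + 31 + 30 + 31 + 30 + 31 + 31 + 28 + 31 + 30 + 31 + 30 + 31 + 31 + 30 + 31 + 30 + 31 + 31 + 29 + 31 + 30 + 31 + 30 + 31 + 31 + 30 + 31 + 30 + 31 + 31 + 28 + 12 = 1030.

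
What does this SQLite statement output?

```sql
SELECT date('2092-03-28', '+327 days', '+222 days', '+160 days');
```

2094-03-07

Applying '+327 days' to 2092-03-28: counting 327 days forward gives 2093-02-18.
Applying '+222 days' to 2093-02-18: counting 222 days forward gives 2093-09-28.
Applying '+160 days' to 2093-09-28: counting 160 days forward gives 2094-03-07.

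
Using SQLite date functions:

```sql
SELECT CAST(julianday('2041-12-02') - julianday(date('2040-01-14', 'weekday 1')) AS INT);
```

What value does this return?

`weekday 1` advances to the next Monday; 2040-01-14 is a Saturday, so it moves forward to 2040-01-16.
15 days remain in January 2040 after the 16th (31 − 16).
Full months from February 2040 through November 2041 contribute their day counts.
Then 2 days into December 2041.
Total: 15 + 29 + 31 + 30 + 31 + 30 + 31 + 31 + 30 + 31 + 30 + 31 + 31 + 28 + 31 + 30 + 31 + 30 + 31 + 31 + 30 + 31 + 30 + 2 = 686.

686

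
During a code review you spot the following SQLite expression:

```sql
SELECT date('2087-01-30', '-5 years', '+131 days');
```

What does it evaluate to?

Adding -5 years to 2087-01-30 gives 2082-01-30.
Applying '+131 days' to 2082-01-30: counting 131 days forward gives 2082-06-10.

2082-06-10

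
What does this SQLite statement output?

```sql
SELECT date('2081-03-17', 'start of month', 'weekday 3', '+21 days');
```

`start of month` rewinds 2081-03-17 to 2081-03-01.
`weekday 3` advances to the next Wednesday; 2081-03-01 is a Saturday, so it moves forward to 2081-03-05.
Advancing 21 more days within March lands on 2081-03-26.

2081-03-26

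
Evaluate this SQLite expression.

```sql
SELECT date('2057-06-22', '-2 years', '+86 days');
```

Adding -2 years to 2057-06-22 gives 2055-06-22.
Applying '+86 days' to 2055-06-22: counting 86 days forward gives 2055-09-16.

2055-09-16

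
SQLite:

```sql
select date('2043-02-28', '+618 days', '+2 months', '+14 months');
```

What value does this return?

Applying '+618 days' to 2043-02-28: counting 618 days forward gives 2044-11-07.
Adding +2 months to 2044-11-07 gives 2045-01-07.
Adding +14 months to 2045-01-07 gives 2046-03-07.

2046-03-07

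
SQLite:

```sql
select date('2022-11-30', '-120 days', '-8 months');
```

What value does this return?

Applying '-120 days' to 2022-11-30: counting 120 days back gives 2022-08-02.
Adding -8 months to 2022-08-02 gives 2021-12-02.

2021-12-02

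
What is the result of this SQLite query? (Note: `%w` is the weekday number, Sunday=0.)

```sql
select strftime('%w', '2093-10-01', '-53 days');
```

0

First apply '-53 days': 2093-10-01 → 2093-08-09.
2093-08-09 is a Sunday; with Sunday=0 that is 0.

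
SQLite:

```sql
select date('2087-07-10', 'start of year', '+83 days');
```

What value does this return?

`start of year` rewinds 2087-07-10 to 2087-01-01.
Applying '+83 days' to 2087-01-01: counting 83 days forward gives 2087-03-25.

2087-03-25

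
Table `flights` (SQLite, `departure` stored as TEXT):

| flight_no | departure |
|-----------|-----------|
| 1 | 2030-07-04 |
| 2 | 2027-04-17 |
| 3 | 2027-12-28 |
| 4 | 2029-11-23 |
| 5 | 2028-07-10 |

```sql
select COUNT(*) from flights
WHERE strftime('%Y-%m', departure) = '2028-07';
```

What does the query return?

1

Rows with year-month 2028-07: 2028-07-10 → 1.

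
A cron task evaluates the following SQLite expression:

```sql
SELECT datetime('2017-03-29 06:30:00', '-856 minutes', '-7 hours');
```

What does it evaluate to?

856 minutes = 14h 16m; -856 minutes from 2017-03-29 06:30:00 is 2017-03-28 16:14:00 (crosses midnight).
-7 hours from 2017-03-28 16:14:00 is 2017-03-28 09:14:00.

2017-03-28 09:14:00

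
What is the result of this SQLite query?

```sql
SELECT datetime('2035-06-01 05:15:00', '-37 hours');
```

2035-05-30 16:15:00

-37 hours from 2035-06-01 05:15:00 is 2035-05-30 16:15:00 (crosses midnight).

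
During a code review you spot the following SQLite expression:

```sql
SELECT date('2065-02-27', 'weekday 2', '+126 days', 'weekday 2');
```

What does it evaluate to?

`weekday 2` advances to the next Tuesday; 2065-02-27 is a Friday, so it moves forward to 2065-03-03.
Applying '+126 days' to 2065-03-03: counting 126 days forward gives 2065-07-07.
`weekday 2` advances to the next Tuesday; 2065-07-07 is already a Tuesday, so it stays at 2065-07-07.

2065-07-07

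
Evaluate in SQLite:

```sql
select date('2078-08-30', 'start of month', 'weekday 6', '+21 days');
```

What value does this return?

2078-08-27

`start of month` rewinds 2078-08-30 to 2078-08-01.
`weekday 6` advances to the next Saturday; 2078-08-01 is a Monday, so it moves forward to 2078-08-06.
Advancing 21 more days within August lands on 2078-08-27.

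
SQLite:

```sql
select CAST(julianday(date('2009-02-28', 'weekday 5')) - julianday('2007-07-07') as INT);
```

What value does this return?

608

`weekday 5` advances to the next Friday; 2009-02-28 is a Saturday, so it moves forward to 2009-03-06.
24 days remain in July 2007 after the 7th (31 − 7).
Full months from August 2007 through February 2009 contribute their day counts.
Then 6 days into March 2009.
Total: 24 + 31 + 30 + 31 + 30 + 31 + 31 + 29 + 31 + 30 + 31 + 30 + 31 + 31 + 30 + 31 + 30 + 31 + 31 + 28 + 6 = 608.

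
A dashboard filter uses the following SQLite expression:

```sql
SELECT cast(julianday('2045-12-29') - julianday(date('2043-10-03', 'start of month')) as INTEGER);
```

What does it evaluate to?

820

`start of month` rewinds 2043-10-03 to 2043-10-01.
30 days remain in October 2043 after the 1st (31 − 1).
Full months from November 2043 through November 2045 contribute their day counts.
Then 29 days into December 2045.
Total: 30 + 30 + 31 + 31 + 29 + 31 + 30 + 31 + 30 + 31 + 31 + 30 + 31 + 30 + 31 + 31 + 28 + 31 + 30 + 31 + 30 + 31 + 31 + 30 + 31 + 30 + 29 = 820.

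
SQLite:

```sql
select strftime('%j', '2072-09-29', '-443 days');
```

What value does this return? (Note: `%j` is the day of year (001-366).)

195

First apply '-443 days': 2072-09-29 → 2071-07-14.
Day-of-year for 2071-07-14: days since 2071-01-01 inclusive = 195, zero-padded to 195.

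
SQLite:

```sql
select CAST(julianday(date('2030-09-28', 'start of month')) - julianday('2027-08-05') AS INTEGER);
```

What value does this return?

1123

`start of month` rewinds 2030-09-28 to 2030-09-01.
26 days remain in August 2027 after the 5th (31 − 5).
Full months from September 2027 through August 2030 contribute their day counts.
Then 1 day into September 2030.
Total: 26 + 30 + 31 + 30 + 31 + 31 + 29 + 31 + 30 + 31 + 30 + 31 + 31 + 30 + 31 + 30 + 31 + 31 + 28 + 31 + 30 + 31 + 30 + 31 + 31 + 30 + 31 + 30 + 31 + 31 + 28 + 31 + 30 + 31 + 30 + 31 + 31 + 1 = 1123.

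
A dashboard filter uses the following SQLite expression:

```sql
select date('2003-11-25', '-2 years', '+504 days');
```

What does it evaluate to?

2003-04-13

Adding -2 years to 2003-11-25 gives 2001-11-25.
Applying '+504 days' to 2001-11-25: counting 504 days forward gives 2003-04-13.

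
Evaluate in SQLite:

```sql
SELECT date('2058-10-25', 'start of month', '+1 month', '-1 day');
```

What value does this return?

`start of month` rewinds 2058-10-25 to 2058-10-01.
Adding +1 month to 2058-10-01 gives 2058-11-01.
Going back 1 day from 2058-11-01 reaches 2058-10-31 (last day of October, 31 days).

2058-10-31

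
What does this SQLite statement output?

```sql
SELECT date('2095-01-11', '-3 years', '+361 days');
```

Adding -3 years to 2095-01-11 gives 2092-01-11.
Applying '+361 days' to 2092-01-11: counting 361 days forward gives 2093-01-06.

2093-01-06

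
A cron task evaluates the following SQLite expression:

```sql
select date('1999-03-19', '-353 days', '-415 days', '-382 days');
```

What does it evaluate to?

1996-01-24

Applying '-353 days' to 1999-03-19: counting 353 days back gives 1998-03-31.
Applying '-415 days' to 1998-03-31: counting 415 days back gives 1997-02-09.
Applying '-382 days' to 1997-02-09: counting 382 days back gives 1996-01-24.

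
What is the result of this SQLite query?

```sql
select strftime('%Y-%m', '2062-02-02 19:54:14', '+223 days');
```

First apply '+223 days': 2062-02-02 19:54:14 → 2062-09-13 19:54:14.
`%Y-%m` extracts the year-month: 2062-09.

2062-09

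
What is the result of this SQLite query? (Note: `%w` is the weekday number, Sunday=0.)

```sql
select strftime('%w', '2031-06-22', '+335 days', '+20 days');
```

First apply '+335 days', '+20 days': 2031-06-22 → 2032-06-11.
2032-06-11 is a Friday; with Sunday=0 that is 5.

5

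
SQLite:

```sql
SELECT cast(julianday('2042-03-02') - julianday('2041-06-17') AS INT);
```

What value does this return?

258

13 days remain in June 2041 after the 17th (30 − 17).
Full months from July 2041 through February 2042 contribute their day counts.
Then 2 days into March 2042.
Total: 13 + 31 + 31 + 30 + 31 + 30 + 31 + 31 + 28 + 2 = 258.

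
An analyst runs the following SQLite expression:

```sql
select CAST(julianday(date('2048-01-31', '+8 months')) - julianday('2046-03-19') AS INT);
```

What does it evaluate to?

927

Adding +8 months to 2048-01-31 targets 2048-09-31. September 2048 has only 30 days, so SQLite normalizes the 1-day overflow forward to 2048-10-01.
12 days remain in March 2046 after the 19th (31 − 19).
Full months from April 2046 through September 2048 contribute their day counts.
Then 1 day into October 2048.
Total: 12 + 30 + 31 + 30 + 31 + 31 + 30 + 31 + 30 + 31 + 31 + 28 + 31 + 30 + 31 + 30 + 31 + 31 + 30 + 31 + 30 + 31 + 31 + 29 + 31 + 30 + 31 + 30 + 31 + 31 + 30 + 1 = 927.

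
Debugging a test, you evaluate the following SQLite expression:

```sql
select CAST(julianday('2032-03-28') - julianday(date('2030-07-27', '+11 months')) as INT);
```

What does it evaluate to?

Adding +11 months to 2030-07-27 gives 2031-06-27.
3 days remain in June 2031 after the 27th (30 − 27).
Full months from July 2031 through February 2032 contribute their day counts.
Then 28 days into March 2032.
Total: 3 + 31 + 31 + 30 + 31 + 30 + 31 + 31 + 29 + 28 = 275.

275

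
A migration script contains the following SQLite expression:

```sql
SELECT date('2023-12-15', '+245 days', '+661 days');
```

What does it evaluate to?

Applying '+245 days' to 2023-12-15: counting 245 days forward gives 2024-08-16.
Applying '+661 days' to 2024-08-16: counting 661 days forward gives 2026-06-08.

2026-06-08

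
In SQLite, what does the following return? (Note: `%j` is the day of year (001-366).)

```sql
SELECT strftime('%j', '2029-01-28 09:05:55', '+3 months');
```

118

First apply '+3 months': 2029-01-28 09:05:55 → 2029-04-28 09:05:55.
Day-of-year for 2029-04-28: days since 2029-01-01 inclusive = 118, zero-padded to 118.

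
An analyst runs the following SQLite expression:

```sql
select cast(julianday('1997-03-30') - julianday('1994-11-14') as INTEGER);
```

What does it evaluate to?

867

16 days remain in November 1994 after the 14th (30 − 14).
Full months from December 1994 through February 1997 contribute their day counts.
Then 30 days into March 1997.
Total: 16 + 31 + 31 + 28 + 31 + 30 + 31 + 30 + 31 + 31 + 30 + 31 + 30 + 31 + 31 + 29 + 31 + 30 + 31 + 30 + 31 + 31 + 30 + 31 + 30 + 31 + 31 + 28 + 30 = 867.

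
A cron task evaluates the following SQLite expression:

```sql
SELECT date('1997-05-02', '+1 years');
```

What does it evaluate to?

1998-05-02

Adding +1 year to 1997-05-02 gives 1998-05-02.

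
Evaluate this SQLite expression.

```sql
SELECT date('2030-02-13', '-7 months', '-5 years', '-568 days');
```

Adding -7 months to 2030-02-13 gives 2029-07-13.
Adding -5 years to 2029-07-13 gives 2024-07-13.
Applying '-568 days' to 2024-07-13: counting 568 days back gives 2022-12-23.

2022-12-23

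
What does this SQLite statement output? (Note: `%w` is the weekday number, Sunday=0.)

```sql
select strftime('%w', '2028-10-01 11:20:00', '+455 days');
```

First apply '+455 days': 2028-10-01 11:20:00 → 2029-12-30 11:20:00.
2029-12-30 is a Sunday; with Sunday=0 that is 0.

0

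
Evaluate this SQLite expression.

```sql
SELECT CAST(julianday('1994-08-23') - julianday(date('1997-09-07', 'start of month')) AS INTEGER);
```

`start of month` rewinds 1997-09-07 to 1997-09-01.
8 days remain in August 1994 after the 23rd (31 − 23).
Full months from September 1994 through August 1997 contribute their day counts.
Then 1 day into September 1997.
Total: 8 + 30 + 31 + 30 + 31 + 31 + 28 + 31 + 30 + 31 + 30 + 31 + 31 + 30 + 31 + 30 + 31 + 31 + 29 + 31 + 30 + 31 + 30 + 31 + 31 + 30 + 31 + 30 + 31 + 31 + 28 + 31 + 30 + 31 + 30 + 31 + 31 + 1 = 1105.
The subtraction is earlier − later, so the result is −1105 → -1105.

-1105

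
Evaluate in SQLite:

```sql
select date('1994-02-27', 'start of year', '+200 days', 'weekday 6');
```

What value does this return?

1994-07-23

`start of year` rewinds 1994-02-27 to 1994-01-01.
Applying '+200 days' to 1994-01-01: counting 200 days forward gives 1994-07-20.
`weekday 6` advances to the next Saturday; 1994-07-20 is a Wednesday, so it moves forward to 1994-07-23.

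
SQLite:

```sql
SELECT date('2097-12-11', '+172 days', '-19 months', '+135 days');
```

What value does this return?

2097-03-16

Applying '+172 days' to 2097-12-11: counting 172 days forward gives 2098-06-01.
Adding -19 months to 2098-06-01 gives 2096-11-01.
Applying '+135 days' to 2096-11-01: counting 135 days forward gives 2097-03-16.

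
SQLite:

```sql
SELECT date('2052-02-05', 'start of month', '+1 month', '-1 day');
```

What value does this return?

`start of month` rewinds 2052-02-05 to 2052-02-01.
Adding +1 month to 2052-02-01 gives 2052-03-01.
Going back 1 day from 2052-03-01 reaches 2052-02-29 (last day of February, 29 days).

2052-02-29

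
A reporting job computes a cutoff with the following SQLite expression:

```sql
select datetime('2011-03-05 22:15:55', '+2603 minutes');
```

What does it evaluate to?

2603 minutes = 43h 23m; +2603 minutes from 2011-03-05 22:15:55 is 2011-03-07 17:38:55 (crosses midnight).

2011-03-07 17:38:55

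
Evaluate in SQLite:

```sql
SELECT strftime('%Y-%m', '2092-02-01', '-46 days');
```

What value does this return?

First apply '-46 days': 2092-02-01 → 2091-12-17.
`%Y-%m` extracts the year-month: 2091-12.

2091-12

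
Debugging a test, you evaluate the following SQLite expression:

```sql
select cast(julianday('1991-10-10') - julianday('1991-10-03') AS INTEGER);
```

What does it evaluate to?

Both dates are in October 1991: 10 − 3 = 7.

7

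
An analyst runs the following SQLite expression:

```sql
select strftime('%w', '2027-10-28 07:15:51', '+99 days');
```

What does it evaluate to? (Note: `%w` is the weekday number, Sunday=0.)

5

First apply '+99 days': 2027-10-28 07:15:51 → 2028-02-04 07:15:51.
2028-02-04 is a Friday; with Sunday=0 that is 5.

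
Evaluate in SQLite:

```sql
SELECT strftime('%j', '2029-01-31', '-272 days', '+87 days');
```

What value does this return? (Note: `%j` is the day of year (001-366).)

First apply '-272 days', '+87 days': 2029-01-31 → 2028-07-30.
Day-of-year for 2028-07-30: days since 2028-01-01 inclusive = 212, zero-padded to 212.

212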